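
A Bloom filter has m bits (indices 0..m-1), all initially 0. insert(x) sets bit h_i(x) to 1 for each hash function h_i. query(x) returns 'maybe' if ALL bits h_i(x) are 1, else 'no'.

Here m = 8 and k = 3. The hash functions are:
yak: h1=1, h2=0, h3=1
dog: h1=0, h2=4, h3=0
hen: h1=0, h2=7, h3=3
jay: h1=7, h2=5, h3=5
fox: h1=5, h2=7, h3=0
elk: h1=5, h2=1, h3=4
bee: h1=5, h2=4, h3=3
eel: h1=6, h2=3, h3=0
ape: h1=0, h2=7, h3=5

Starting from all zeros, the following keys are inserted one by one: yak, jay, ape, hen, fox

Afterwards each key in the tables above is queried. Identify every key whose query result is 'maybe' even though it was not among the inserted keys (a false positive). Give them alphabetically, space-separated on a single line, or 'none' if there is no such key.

Start: bits=00000000
After insert 'yak': sets bits 0 1 -> bits=11000000
After insert 'jay': sets bits 5 7 -> bits=11000101
After insert 'ape': sets bits 0 5 7 -> bits=11000101
After insert 'hen': sets bits 0 3 7 -> bits=11010101
After insert 'fox': sets bits 0 5 7 -> bits=11010101
Not inserted: bee dog eel elk — query each against bits=11010101:
query bee: checks bit3=1, bit4=0, bit5=1 (has a 0) -> no => not a false positive
query dog: checks bit0=1, bit4=0 (has a 0) -> no => not a false positive
query eel: checks bit0=1, bit3=1, bit6=0 (has a 0) -> no => not a false positive
query elk: checks bit1=1, bit4=0, bit5=1 (has a 0) -> no => not a false positive
False positives (alphabetical): none

Answer: none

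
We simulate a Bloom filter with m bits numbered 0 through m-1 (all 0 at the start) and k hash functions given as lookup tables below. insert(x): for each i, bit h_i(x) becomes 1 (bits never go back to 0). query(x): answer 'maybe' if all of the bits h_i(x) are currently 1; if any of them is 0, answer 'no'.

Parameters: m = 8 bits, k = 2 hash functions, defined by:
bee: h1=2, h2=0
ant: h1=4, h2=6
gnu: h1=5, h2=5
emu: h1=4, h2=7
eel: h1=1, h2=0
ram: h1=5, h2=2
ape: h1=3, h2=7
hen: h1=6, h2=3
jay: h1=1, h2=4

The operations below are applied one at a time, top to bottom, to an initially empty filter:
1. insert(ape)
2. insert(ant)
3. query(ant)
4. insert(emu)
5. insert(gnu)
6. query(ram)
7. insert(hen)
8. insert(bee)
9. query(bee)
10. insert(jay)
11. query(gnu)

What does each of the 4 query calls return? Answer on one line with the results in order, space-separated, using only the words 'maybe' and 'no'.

Start: bits=00000000
Op 1: insert ape -> sets bits 3 7 -> bits=00010001
Op 2: insert ant -> sets bits 4 6 -> bits=00011011
Op 3: query ant -> checks bit4=1, bit6=1 (all 1) -> maybe
Op 4: insert emu -> sets bits 4 7 -> bits=00011011
Op 5: insert gnu -> sets bits 5 -> bits=00011111
Op 6: query ram -> checks bit2=0, bit5=1 (has a 0) -> no
Op 7: insert hen -> sets bits 3 6 -> bits=00011111
Op 8: insert bee -> sets bits 0 2 -> bits=10111111
Op 9: query bee -> checks bit0=1, bit2=1 (all 1) -> maybe
Op 10: insert jay -> sets bits 1 4 -> bits=11111111
Op 11: query gnu -> checks bit5=1 (all 1) -> maybe
Query results in order: maybe no maybe maybe

Answer: maybe no maybe maybe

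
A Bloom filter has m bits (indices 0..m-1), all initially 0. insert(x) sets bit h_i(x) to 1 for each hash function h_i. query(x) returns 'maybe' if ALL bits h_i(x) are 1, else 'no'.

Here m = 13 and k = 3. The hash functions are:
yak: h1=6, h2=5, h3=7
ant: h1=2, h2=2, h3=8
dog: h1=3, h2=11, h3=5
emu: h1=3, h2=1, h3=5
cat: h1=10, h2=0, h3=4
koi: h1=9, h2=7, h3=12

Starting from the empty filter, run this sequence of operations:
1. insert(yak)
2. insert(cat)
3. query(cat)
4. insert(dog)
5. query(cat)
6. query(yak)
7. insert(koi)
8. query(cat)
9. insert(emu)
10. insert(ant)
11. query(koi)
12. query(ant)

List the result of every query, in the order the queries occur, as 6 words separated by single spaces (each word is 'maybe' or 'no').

Answer: maybe maybe maybe maybe maybe maybe

Derivation:
Start: bits=0000000000000
Op 1: insert yak -> sets bits 5 6 7 -> bits=0000011100000
Op 2: insert cat -> sets bits 0 4 10 -> bits=1000111100100
Op 3: query cat -> checks bit0=1, bit4=1, bit10=1 (all 1) -> maybe
Op 4: insert dog -> sets bits 3 5 11 -> bits=1001111100110
Op 5: query cat -> checks bit0=1, bit4=1, bit10=1 (all 1) -> maybe
Op 6: query yak -> checks bit5=1, bit6=1, bit7=1 (all 1) -> maybe
Op 7: insert koi -> sets bits 7 9 12 -> bits=1001111101111
Op 8: query cat -> checks bit0=1, bit4=1, bit10=1 (all 1) -> maybe
Op 9: insert emu -> sets bits 1 3 5 -> bits=1101111101111
Op 10: insert ant -> sets bits 2 8 -> bits=1111111111111
Op 11: query koi -> checks bit7=1, bit9=1, bit12=1 (all 1) -> maybe
Op 12: query ant -> checks bit2=1, bit8=1 (all 1) -> maybe
Query results in order: maybe maybe maybe maybe maybe maybe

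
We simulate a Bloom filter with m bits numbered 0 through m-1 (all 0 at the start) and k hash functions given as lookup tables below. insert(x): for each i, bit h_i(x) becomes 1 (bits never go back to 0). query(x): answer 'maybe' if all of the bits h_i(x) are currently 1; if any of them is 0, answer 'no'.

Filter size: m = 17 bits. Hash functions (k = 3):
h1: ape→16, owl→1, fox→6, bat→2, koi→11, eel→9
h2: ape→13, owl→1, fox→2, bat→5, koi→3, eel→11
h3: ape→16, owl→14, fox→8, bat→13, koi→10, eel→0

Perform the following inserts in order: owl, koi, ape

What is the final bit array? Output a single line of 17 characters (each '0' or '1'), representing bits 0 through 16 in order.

Answer: 01010000001101101

Derivation:
Start: bits=00000000000000000
After insert 'owl': sets bits 1 14 -> bits=01000000000000100
After insert 'koi': sets bits 3 10 11 -> bits=01010000001100100
After insert 'ape': sets bits 13 16 -> bits=01010000001101101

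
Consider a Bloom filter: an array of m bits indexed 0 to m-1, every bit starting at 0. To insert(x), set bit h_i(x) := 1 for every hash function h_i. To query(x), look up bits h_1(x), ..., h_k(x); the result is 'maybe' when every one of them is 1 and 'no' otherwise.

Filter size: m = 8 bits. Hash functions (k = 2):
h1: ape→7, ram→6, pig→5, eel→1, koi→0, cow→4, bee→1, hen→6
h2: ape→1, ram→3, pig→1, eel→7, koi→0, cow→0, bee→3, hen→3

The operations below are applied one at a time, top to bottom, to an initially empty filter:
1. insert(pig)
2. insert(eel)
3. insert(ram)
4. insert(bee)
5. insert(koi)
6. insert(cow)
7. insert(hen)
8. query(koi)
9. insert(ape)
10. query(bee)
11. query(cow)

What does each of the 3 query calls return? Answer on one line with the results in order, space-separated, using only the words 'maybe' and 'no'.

Start: bits=00000000
Op 1: insert pig -> sets bits 1 5 -> bits=01000100
Op 2: insert eel -> sets bits 1 7 -> bits=01000101
Op 3: insert ram -> sets bits 3 6 -> bits=01010111
Op 4: insert bee -> sets bits 1 3 -> bits=01010111
Op 5: insert koi -> sets bits 0 -> bits=11010111
Op 6: insert cow -> sets bits 0 4 -> bits=11011111
Op 7: insert hen -> sets bits 3 6 -> bits=11011111
Op 8: query koi -> checks bit0=1 (all 1) -> maybe
Op 9: insert ape -> sets bits 1 7 -> bits=11011111
Op 10: query bee -> checks bit1=1, bit3=1 (all 1) -> maybe
Op 11: query cow -> checks bit0=1, bit4=1 (all 1) -> maybe
Query results in order: maybe maybe maybe

Answer: maybe maybe maybe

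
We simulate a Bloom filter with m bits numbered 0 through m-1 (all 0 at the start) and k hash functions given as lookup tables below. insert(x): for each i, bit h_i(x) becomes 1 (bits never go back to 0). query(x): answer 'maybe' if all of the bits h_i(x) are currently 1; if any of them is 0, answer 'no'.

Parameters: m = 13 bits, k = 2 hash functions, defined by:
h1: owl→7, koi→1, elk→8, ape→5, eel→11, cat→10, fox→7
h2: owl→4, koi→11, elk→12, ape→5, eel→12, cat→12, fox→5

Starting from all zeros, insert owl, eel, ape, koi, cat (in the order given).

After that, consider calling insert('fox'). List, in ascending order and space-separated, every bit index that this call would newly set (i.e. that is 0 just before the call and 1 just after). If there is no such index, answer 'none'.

Answer: none

Derivation:
Start: bits=0000000000000
After insert 'owl': sets bits 4 7 -> bits=0000100100000
After insert 'eel': sets bits 11 12 -> bits=0000100100011
After insert 'ape': sets bits 5 -> bits=0000110100011
After insert 'koi': sets bits 1 11 -> bits=0100110100011
After insert 'cat': sets bits 10 12 -> bits=0100110100111
insert 'fox' would touch bits 5 7; currently bit5=1, bit7=1
Bits that are 0 among those (would change 0->1): none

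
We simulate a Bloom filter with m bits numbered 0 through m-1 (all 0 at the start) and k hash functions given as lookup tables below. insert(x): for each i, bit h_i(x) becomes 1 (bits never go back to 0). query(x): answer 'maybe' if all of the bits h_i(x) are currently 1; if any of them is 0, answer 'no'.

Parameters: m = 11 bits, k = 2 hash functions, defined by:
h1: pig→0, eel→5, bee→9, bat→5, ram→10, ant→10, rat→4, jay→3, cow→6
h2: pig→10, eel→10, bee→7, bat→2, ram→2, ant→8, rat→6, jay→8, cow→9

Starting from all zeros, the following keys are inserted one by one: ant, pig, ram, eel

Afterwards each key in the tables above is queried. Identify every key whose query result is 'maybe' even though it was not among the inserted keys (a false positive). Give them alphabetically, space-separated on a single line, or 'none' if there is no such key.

Start: bits=00000000000
After insert 'ant': sets bits 8 10 -> bits=00000000101
After insert 'pig': sets bits 0 10 -> bits=10000000101
After insert 'ram': sets bits 2 10 -> bits=10100000101
After insert 'eel': sets bits 5 10 -> bits=10100100101
Not inserted: bat bee cow jay rat — query each against bits=10100100101:
query bat: checks bit2=1, bit5=1 (all 1) -> maybe => FALSE POSITIVE
query bee: checks bit7=0, bit9=0 (has a 0) -> no => not a false positive
query cow: checks bit6=0, bit9=0 (has a 0) -> no => not a false positive
query jay: checks bit3=0, bit8=1 (has a 0) -> no => not a false positive
query rat: checks bit4=0, bit6=0 (has a 0) -> no => not a false positive
False positives (alphabetical): bat

Answer: bat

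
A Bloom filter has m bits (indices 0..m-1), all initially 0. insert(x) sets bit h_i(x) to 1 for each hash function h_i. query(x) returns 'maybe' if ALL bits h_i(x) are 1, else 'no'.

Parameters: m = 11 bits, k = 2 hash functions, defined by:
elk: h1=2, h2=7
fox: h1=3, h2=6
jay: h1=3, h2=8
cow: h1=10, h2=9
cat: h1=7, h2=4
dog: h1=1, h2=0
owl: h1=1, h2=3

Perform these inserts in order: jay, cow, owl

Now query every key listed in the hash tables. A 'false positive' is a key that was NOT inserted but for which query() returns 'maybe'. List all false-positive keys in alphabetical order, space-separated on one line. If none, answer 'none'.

Answer: none

Derivation:
Start: bits=00000000000
After insert 'jay': sets bits 3 8 -> bits=00010000100
After insert 'cow': sets bits 9 10 -> bits=00010000111
After insert 'owl': sets bits 1 3 -> bits=01010000111
Not inserted: cat dog elk fox — query each against bits=01010000111:
query cat: checks bit4=0, bit7=0 (has a 0) -> no => not a false positive
query dog: checks bit0=0, bit1=1 (has a 0) -> no => not a false positive
query elk: checks bit2=0, bit7=0 (has a 0) -> no => not a false positive
query fox: checks bit3=1, bit6=0 (has a 0) -> no => not a false positive
False positives (alphabetical): none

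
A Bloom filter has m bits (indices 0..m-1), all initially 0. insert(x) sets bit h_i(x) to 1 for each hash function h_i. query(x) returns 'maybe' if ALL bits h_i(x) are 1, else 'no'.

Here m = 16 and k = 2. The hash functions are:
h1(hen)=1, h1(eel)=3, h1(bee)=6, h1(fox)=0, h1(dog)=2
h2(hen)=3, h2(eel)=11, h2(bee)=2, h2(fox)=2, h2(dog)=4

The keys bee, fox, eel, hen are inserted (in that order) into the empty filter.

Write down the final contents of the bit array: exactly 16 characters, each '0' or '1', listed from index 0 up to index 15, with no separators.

Answer: 1111001000010000

Derivation:
Start: bits=0000000000000000
After insert 'bee': sets bits 2 6 -> bits=0010001000000000
After insert 'fox': sets bits 0 2 -> bits=1010001000000000
After insert 'eel': sets bits 3 11 -> bits=1011001000010000
After insert 'hen': sets bits 1 3 -> bits=1111001000010000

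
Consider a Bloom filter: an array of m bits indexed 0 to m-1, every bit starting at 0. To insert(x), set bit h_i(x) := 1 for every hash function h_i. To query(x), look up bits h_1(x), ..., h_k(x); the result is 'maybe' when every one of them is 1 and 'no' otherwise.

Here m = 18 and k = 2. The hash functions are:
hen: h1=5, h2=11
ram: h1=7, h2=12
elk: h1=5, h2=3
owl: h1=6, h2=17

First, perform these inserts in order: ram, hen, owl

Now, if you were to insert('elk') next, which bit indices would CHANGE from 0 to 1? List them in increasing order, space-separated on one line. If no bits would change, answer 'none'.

Answer: 3

Derivation:
Start: bits=000000000000000000
After insert 'ram': sets bits 7 12 -> bits=000000010000100000
After insert 'hen': sets bits 5 11 -> bits=000001010001100000
After insert 'owl': sets bits 6 17 -> bits=000001110001100001
insert 'elk' would touch bits 3 5; currently bit3=0, bit5=1
Bits that are 0 among those (would change 0->1): 3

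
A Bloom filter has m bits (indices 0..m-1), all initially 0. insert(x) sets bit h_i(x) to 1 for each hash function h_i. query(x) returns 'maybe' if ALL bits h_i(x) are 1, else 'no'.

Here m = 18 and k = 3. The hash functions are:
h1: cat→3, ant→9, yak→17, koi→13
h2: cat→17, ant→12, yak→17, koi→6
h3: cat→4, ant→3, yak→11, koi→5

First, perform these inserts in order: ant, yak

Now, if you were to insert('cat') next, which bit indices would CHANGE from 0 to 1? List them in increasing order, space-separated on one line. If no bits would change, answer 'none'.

Answer: 4

Derivation:
Start: bits=000000000000000000
After insert 'ant': sets bits 3 9 12 -> bits=000100000100100000
After insert 'yak': sets bits 11 17 -> bits=000100000101100001
insert 'cat' would touch bits 3 4 17; currently bit3=1, bit4=0, bit17=1
Bits that are 0 among those (would change 0->1): 4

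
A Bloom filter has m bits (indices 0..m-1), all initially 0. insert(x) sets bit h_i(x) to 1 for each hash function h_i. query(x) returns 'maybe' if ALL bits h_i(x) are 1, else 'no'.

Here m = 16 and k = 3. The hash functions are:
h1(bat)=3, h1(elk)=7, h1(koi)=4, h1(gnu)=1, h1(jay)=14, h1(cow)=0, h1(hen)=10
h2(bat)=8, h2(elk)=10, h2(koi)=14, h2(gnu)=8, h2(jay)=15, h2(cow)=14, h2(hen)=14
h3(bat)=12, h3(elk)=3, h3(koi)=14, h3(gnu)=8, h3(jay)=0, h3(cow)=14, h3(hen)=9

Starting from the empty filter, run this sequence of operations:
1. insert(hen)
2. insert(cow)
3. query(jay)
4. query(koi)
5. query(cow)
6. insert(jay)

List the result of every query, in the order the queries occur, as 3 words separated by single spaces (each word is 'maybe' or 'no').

Start: bits=0000000000000000
Op 1: insert hen -> sets bits 9 10 14 -> bits=0000000001100010
Op 2: insert cow -> sets bits 0 14 -> bits=1000000001100010
Op 3: query jay -> checks bit0=1, bit14=1, bit15=0 (has a 0) -> no
Op 4: query koi -> checks bit4=0, bit14=1 (has a 0) -> no
Op 5: query cow -> checks bit0=1, bit14=1 (all 1) -> maybe
Op 6: insert jay -> sets bits 0 14 15 -> bits=1000000001100011
Query results in order: no no maybe

Answer: no no maybe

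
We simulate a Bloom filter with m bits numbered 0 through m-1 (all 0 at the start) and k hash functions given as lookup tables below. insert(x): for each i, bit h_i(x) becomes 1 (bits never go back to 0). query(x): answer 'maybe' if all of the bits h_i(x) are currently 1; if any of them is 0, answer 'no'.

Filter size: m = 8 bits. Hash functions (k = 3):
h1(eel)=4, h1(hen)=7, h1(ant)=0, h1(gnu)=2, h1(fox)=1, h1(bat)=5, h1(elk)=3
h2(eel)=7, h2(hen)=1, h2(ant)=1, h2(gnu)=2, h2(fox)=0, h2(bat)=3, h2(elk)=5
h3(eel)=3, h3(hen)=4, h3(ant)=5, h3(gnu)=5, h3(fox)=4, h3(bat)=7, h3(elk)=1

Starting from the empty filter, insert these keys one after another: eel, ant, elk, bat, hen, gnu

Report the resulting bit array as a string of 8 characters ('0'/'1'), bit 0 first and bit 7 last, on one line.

Start: bits=00000000
After insert 'eel': sets bits 3 4 7 -> bits=00011001
After insert 'ant': sets bits 0 1 5 -> bits=11011101
After insert 'elk': sets bits 1 3 5 -> bits=11011101
After insert 'bat': sets bits 3 5 7 -> bits=11011101
After insert 'hen': sets bits 1 4 7 -> bits=11011101
After insert 'gnu': sets bits 2 5 -> bits=11111101

Answer: 11111101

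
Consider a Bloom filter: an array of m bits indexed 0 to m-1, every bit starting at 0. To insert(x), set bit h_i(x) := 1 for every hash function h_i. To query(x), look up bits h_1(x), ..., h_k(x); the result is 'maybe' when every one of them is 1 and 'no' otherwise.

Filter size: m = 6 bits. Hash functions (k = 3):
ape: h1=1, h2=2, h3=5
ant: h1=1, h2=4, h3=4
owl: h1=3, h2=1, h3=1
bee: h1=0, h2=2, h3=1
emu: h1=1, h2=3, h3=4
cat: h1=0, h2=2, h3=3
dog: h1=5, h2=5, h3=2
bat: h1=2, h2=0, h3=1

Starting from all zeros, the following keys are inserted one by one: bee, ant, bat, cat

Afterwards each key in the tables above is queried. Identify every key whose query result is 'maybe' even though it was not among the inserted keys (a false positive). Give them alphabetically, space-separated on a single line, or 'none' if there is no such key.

Start: bits=000000
After insert 'bee': sets bits 0 1 2 -> bits=111000
After insert 'ant': sets bits 1 4 -> bits=111010
After insert 'bat': sets bits 0 1 2 -> bits=111010
After insert 'cat': sets bits 0 2 3 -> bits=111110
Not inserted: ape dog emu owl — query each against bits=111110:
query ape: checks bit1=1, bit2=1, bit5=0 (has a 0) -> no => not a false positive
query dog: checks bit2=1, bit5=0 (has a 0) -> no => not a false positive
query emu: checks bit1=1, bit3=1, bit4=1 (all 1) -> maybe => FALSE POSITIVE
query owl: checks bit1=1, bit3=1 (all 1) -> maybe => FALSE POSITIVE
False positives (alphabetical): emu owl

Answer: emu owl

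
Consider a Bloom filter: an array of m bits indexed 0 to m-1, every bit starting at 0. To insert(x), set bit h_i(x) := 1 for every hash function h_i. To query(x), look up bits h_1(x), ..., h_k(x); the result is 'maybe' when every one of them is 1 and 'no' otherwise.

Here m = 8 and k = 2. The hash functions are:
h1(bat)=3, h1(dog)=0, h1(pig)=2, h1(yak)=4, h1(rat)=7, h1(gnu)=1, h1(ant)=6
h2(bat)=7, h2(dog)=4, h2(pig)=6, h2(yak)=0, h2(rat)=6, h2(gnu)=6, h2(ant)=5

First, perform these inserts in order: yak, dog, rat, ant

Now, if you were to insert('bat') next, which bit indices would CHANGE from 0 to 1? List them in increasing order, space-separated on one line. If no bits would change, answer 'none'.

Answer: 3

Derivation:
Start: bits=00000000
After insert 'yak': sets bits 0 4 -> bits=10001000
After insert 'dog': sets bits 0 4 -> bits=10001000
After insert 'rat': sets bits 6 7 -> bits=10001011
After insert 'ant': sets bits 5 6 -> bits=10001111
insert 'bat' would touch bits 3 7; currently bit3=0, bit7=1
Bits that are 0 among those (would change 0->1): 3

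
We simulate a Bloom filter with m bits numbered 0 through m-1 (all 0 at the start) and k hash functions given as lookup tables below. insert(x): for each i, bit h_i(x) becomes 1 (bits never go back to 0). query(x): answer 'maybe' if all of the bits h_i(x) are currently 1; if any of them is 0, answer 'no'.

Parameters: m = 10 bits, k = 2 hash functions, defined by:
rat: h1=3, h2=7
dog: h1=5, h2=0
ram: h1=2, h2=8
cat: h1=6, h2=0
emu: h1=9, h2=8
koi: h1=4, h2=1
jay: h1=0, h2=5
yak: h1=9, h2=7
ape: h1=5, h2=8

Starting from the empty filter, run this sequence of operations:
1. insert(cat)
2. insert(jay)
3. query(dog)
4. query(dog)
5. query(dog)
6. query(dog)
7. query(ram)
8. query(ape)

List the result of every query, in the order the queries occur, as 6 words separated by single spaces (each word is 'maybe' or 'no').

Answer: maybe maybe maybe maybe no no

Derivation:
Start: bits=0000000000
Op 1: insert cat -> sets bits 0 6 -> bits=1000001000
Op 2: insert jay -> sets bits 0 5 -> bits=1000011000
Op 3: query dog -> checks bit0=1, bit5=1 (all 1) -> maybe
Op 4: query dog -> checks bit0=1, bit5=1 (all 1) -> maybe
Op 5: query dog -> checks bit0=1, bit5=1 (all 1) -> maybe
Op 6: query dog -> checks bit0=1, bit5=1 (all 1) -> maybe
Op 7: query ram -> checks bit2=0, bit8=0 (has a 0) -> no
Op 8: query ape -> checks bit5=1, bit8=0 (has a 0) -> no
Query results in order: maybe maybe maybe maybe no no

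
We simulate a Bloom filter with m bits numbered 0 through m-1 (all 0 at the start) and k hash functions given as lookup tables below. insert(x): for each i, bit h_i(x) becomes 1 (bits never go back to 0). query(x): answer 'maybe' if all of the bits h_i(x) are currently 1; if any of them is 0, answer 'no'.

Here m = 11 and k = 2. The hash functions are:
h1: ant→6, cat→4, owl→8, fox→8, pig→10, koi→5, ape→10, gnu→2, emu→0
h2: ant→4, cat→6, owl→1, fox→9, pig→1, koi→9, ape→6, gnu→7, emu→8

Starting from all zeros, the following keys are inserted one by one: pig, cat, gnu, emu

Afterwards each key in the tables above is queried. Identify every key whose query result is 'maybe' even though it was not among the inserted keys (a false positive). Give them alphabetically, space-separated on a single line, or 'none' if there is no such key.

Start: bits=00000000000
After insert 'pig': sets bits 1 10 -> bits=01000000001
After insert 'cat': sets bits 4 6 -> bits=01001010001
After insert 'gnu': sets bits 2 7 -> bits=01101011001
After insert 'emu': sets bits 0 8 -> bits=11101011101
Not inserted: ant ape fox koi owl — query each against bits=11101011101:
query ant: checks bit4=1, bit6=1 (all 1) -> maybe => FALSE POSITIVE
query ape: checks bit6=1, bit10=1 (all 1) -> maybe => FALSE POSITIVE
query fox: checks bit8=1, bit9=0 (has a 0) -> no => not a false positive
query koi: checks bit5=0, bit9=0 (has a 0) -> no => not a false positive
query owl: checks bit1=1, bit8=1 (all 1) -> maybe => FALSE POSITIVE
False positives (alphabetical): ant ape owl

Answer: ant ape owl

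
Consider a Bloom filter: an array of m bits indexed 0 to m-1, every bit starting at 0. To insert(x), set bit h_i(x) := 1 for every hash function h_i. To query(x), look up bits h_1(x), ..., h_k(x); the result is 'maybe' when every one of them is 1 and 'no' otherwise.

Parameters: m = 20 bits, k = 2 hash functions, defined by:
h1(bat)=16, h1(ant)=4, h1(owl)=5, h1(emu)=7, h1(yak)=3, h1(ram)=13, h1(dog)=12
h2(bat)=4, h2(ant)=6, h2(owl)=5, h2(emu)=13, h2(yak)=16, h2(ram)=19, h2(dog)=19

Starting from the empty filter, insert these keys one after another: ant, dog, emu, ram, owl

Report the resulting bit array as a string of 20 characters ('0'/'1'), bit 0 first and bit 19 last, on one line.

Answer: 00001111000011000001

Derivation:
Start: bits=00000000000000000000
After insert 'ant': sets bits 4 6 -> bits=00001010000000000000
After insert 'dog': sets bits 12 19 -> bits=00001010000010000001
After insert 'emu': sets bits 7 13 -> bits=00001011000011000001
After insert 'ram': sets bits 13 19 -> bits=00001011000011000001
After insert 'owl': sets bits 5 -> bits=00001111000011000001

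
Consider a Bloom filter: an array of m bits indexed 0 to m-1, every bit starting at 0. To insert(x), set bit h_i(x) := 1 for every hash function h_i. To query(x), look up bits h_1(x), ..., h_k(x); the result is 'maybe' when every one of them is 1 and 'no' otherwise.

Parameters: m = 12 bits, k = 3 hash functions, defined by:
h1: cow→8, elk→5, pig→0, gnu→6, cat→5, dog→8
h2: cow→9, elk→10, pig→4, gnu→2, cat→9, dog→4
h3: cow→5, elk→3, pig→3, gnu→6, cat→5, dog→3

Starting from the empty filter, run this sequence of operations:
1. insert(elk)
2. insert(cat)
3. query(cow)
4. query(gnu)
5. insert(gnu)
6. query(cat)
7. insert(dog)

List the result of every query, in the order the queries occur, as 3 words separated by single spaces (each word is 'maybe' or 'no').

Answer: no no maybe

Derivation:
Start: bits=000000000000
Op 1: insert elk -> sets bits 3 5 10 -> bits=000101000010
Op 2: insert cat -> sets bits 5 9 -> bits=000101000110
Op 3: query cow -> checks bit5=1, bit8=0, bit9=1 (has a 0) -> no
Op 4: query gnu -> checks bit2=0, bit6=0 (has a 0) -> no
Op 5: insert gnu -> sets bits 2 6 -> bits=001101100110
Op 6: query cat -> checks bit5=1, bit9=1 (all 1) -> maybe
Op 7: insert dog -> sets bits 3 4 8 -> bits=001111101110
Query results in order: no no maybe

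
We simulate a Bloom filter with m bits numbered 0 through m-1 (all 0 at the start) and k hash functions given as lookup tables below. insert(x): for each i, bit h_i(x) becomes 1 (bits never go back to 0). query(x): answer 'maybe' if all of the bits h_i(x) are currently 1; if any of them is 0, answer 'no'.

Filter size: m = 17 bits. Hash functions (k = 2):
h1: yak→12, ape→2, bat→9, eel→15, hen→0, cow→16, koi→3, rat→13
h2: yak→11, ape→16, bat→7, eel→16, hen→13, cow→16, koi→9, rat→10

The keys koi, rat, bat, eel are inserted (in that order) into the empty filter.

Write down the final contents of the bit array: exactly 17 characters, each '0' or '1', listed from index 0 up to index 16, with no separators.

Answer: 00010001011001011

Derivation:
Start: bits=00000000000000000
After insert 'koi': sets bits 3 9 -> bits=00010000010000000
After insert 'rat': sets bits 10 13 -> bits=00010000011001000
After insert 'bat': sets bits 7 9 -> bits=00010001011001000
After insert 'eel': sets bits 15 16 -> bits=00010001011001011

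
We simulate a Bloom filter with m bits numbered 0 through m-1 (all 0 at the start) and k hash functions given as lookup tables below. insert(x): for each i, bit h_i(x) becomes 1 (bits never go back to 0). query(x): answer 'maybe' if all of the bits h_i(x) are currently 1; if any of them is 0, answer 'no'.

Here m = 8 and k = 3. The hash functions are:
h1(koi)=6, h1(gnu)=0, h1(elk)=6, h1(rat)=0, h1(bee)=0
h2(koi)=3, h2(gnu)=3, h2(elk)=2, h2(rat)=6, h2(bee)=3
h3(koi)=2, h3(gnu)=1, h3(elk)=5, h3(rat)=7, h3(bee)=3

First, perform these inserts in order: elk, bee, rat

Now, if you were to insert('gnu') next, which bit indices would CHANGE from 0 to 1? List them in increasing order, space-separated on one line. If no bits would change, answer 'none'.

Start: bits=00000000
After insert 'elk': sets bits 2 5 6 -> bits=00100110
After insert 'bee': sets bits 0 3 -> bits=10110110
After insert 'rat': sets bits 0 6 7 -> bits=10110111
insert 'gnu' would touch bits 0 1 3; currently bit0=1, bit1=0, bit3=1
Bits that are 0 among those (would change 0->1): 1

Answer: 1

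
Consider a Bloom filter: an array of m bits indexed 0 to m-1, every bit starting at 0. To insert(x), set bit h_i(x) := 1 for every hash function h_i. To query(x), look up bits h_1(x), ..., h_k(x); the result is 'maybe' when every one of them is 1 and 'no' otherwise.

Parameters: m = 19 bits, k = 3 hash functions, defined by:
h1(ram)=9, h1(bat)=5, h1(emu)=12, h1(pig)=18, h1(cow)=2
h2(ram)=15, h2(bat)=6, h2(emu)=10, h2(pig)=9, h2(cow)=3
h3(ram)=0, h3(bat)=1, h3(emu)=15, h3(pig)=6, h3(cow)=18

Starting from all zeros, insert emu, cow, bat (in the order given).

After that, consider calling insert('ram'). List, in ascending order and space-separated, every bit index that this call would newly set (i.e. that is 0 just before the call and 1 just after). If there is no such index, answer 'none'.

Start: bits=0000000000000000000
After insert 'emu': sets bits 10 12 15 -> bits=0000000000101001000
After insert 'cow': sets bits 2 3 18 -> bits=0011000000101001001
After insert 'bat': sets bits 1 5 6 -> bits=0111011000101001001
insert 'ram' would touch bits 0 9 15; currently bit0=0, bit9=0, bit15=1
Bits that are 0 among those (would change 0->1): 0 9

Answer: 0 9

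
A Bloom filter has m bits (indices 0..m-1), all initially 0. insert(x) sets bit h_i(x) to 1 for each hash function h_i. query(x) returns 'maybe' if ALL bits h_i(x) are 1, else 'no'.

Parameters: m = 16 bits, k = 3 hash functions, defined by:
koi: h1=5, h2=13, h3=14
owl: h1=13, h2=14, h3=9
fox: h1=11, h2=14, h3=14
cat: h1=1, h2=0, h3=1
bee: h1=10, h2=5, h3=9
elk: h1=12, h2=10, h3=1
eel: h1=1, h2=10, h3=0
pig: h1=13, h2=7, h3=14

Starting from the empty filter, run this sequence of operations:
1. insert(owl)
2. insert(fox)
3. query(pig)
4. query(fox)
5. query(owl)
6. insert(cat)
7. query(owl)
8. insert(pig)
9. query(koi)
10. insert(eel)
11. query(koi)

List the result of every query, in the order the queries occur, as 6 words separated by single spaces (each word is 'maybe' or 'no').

Answer: no maybe maybe maybe no no

Derivation:
Start: bits=0000000000000000
Op 1: insert owl -> sets bits 9 13 14 -> bits=0000000001000110
Op 2: insert fox -> sets bits 11 14 -> bits=0000000001010110
Op 3: query pig -> checks bit7=0, bit13=1, bit14=1 (has a 0) -> no
Op 4: query fox -> checks bit11=1, bit14=1 (all 1) -> maybe
Op 5: query owl -> checks bit9=1, bit13=1, bit14=1 (all 1) -> maybe
Op 6: insert cat -> sets bits 0 1 -> bits=1100000001010110
Op 7: query owl -> checks bit9=1, bit13=1, bit14=1 (all 1) -> maybe
Op 8: insert pig -> sets bits 7 13 14 -> bits=1100000101010110
Op 9: query koi -> checks bit5=0, bit13=1, bit14=1 (has a 0) -> no
Op 10: insert eel -> sets bits 0 1 10 -> bits=1100000101110110
Op 11: query koi -> checks bit5=0, bit13=1, bit14=1 (has a 0) -> no
Query results in order: no maybe maybe maybe no no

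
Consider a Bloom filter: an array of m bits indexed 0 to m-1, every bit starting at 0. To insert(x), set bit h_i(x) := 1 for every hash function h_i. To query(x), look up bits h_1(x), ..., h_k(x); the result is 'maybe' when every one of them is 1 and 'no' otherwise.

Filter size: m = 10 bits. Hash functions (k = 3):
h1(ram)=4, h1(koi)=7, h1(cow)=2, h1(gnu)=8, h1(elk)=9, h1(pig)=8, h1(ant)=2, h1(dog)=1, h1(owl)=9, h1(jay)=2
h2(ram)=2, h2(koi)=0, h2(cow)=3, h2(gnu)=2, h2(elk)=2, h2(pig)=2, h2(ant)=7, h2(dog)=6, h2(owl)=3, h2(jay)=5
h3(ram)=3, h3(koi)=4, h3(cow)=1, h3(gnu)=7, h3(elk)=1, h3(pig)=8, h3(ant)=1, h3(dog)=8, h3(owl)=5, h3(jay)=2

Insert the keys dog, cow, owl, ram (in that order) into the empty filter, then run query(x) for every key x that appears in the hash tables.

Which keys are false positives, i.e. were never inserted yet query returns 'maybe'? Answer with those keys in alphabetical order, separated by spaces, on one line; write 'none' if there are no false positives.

Answer: elk jay pig

Derivation:
Start: bits=0000000000
After insert 'dog': sets bits 1 6 8 -> bits=0100001010
After insert 'cow': sets bits 1 2 3 -> bits=0111001010
After insert 'owl': sets bits 3 5 9 -> bits=0111011011
After insert 'ram': sets bits 2 3 4 -> bits=0111111011
Not inserted: ant elk gnu jay koi pig — query each against bits=0111111011:
query ant: checks bit1=1, bit2=1, bit7=0 (has a 0) -> no => not a false positive
query elk: checks bit1=1, bit2=1, bit9=1 (all 1) -> maybe => FALSE POSITIVE
query gnu: checks bit2=1, bit7=0, bit8=1 (has a 0) -> no => not a false positive
query jay: checks bit2=1, bit5=1 (all 1) -> maybe => FALSE POSITIVE
query koi: checks bit0=0, bit4=1, bit7=0 (has a 0) -> no => not a false positive
query pig: checks bit2=1, bit8=1 (all 1) -> maybe => FALSE POSITIVE
False positives (alphabetical): elk jay pig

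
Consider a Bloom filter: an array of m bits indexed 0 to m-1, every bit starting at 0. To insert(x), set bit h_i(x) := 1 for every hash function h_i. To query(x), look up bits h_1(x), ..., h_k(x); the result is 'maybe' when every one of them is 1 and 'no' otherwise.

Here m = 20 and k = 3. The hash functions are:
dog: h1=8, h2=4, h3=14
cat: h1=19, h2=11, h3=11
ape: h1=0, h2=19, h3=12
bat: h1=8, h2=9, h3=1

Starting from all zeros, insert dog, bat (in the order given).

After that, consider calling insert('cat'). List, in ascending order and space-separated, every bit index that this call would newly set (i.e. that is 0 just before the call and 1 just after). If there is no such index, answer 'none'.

Start: bits=00000000000000000000
After insert 'dog': sets bits 4 8 14 -> bits=00001000100000100000
After insert 'bat': sets bits 1 8 9 -> bits=01001000110000100000
insert 'cat' would touch bits 11 19; currently bit11=0, bit19=0
Bits that are 0 among those (would change 0->1): 11 19

Answer: 11 19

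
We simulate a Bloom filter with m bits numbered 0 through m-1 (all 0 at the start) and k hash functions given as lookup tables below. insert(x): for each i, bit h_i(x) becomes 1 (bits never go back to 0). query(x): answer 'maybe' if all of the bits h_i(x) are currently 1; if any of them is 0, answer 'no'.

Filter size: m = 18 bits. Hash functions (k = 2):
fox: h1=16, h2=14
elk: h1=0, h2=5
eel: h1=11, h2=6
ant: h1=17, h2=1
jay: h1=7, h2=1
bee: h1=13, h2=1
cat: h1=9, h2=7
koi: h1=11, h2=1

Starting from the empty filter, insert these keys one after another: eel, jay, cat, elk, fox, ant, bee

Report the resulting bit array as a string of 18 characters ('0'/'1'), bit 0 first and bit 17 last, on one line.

Answer: 110001110101011011

Derivation:
Start: bits=000000000000000000
After insert 'eel': sets bits 6 11 -> bits=000000100001000000
After insert 'jay': sets bits 1 7 -> bits=010000110001000000
After insert 'cat': sets bits 7 9 -> bits=010000110101000000
After insert 'elk': sets bits 0 5 -> bits=110001110101000000
After insert 'fox': sets bits 14 16 -> bits=110001110101001010
After insert 'ant': sets bits 1 17 -> bits=110001110101001011
After insert 'bee': sets bits 1 13 -> bits=110001110101011011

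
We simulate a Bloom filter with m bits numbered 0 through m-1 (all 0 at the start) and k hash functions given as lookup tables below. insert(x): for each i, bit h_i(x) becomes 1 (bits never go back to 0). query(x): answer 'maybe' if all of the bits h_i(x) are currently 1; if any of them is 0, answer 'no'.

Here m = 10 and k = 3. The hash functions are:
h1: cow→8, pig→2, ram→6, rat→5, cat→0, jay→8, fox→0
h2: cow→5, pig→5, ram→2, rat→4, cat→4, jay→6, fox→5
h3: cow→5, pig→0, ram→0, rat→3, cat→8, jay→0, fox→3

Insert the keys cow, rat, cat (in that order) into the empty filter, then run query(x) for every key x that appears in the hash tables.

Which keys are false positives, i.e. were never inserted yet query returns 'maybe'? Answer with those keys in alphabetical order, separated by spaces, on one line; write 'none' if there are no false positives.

Answer: fox

Derivation:
Start: bits=0000000000
After insert 'cow': sets bits 5 8 -> bits=0000010010
After insert 'rat': sets bits 3 4 5 -> bits=0001110010
After insert 'cat': sets bits 0 4 8 -> bits=1001110010
Not inserted: fox jay pig ram — query each against bits=1001110010:
query fox: checks bit0=1, bit3=1, bit5=1 (all 1) -> maybe => FALSE POSITIVE
query jay: checks bit0=1, bit6=0, bit8=1 (has a 0) -> no => not a false positive
query pig: checks bit0=1, bit2=0, bit5=1 (has a 0) -> no => not a false positive
query ram: checks bit0=1, bit2=0, bit6=0 (has a 0) -> no => not a false positive
False positives (alphabetical): fox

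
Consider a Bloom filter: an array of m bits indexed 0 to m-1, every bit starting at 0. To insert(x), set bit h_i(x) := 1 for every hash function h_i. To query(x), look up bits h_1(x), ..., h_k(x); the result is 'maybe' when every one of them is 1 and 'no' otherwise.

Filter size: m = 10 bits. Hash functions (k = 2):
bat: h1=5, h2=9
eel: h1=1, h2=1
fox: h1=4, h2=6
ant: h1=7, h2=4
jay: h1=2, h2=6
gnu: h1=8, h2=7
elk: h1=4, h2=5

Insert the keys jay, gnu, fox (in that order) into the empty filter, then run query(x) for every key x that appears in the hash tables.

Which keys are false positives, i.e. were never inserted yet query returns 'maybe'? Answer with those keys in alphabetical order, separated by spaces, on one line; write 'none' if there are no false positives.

Answer: ant

Derivation:
Start: bits=0000000000
After insert 'jay': sets bits 2 6 -> bits=0010001000
After insert 'gnu': sets bits 7 8 -> bits=0010001110
After insert 'fox': sets bits 4 6 -> bits=0010101110
Not inserted: ant bat eel elk — query each against bits=0010101110:
query ant: checks bit4=1, bit7=1 (all 1) -> maybe => FALSE POSITIVE
query bat: checks bit5=0, bit9=0 (has a 0) -> no => not a false positive
query eel: checks bit1=0 (has a 0) -> no => not a false positive
query elk: checks bit4=1, bit5=0 (has a 0) -> no => not a false positive
False positives (alphabetical): ant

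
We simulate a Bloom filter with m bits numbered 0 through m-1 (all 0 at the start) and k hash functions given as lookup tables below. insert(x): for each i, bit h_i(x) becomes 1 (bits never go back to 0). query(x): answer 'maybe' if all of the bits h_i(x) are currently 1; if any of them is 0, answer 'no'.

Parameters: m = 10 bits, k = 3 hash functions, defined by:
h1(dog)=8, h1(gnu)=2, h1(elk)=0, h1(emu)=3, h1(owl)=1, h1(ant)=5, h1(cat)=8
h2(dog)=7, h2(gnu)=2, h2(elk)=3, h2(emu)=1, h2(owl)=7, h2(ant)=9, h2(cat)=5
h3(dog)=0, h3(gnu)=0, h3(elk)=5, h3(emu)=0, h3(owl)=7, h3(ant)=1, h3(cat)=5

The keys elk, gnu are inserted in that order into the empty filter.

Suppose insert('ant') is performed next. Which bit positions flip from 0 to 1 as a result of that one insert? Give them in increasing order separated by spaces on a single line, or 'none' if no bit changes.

Answer: 1 9

Derivation:
Start: bits=0000000000
After insert 'elk': sets bits 0 3 5 -> bits=1001010000
After insert 'gnu': sets bits 0 2 -> bits=1011010000
insert 'ant' would touch bits 1 5 9; currently bit1=0, bit5=1, bit9=0
Bits that are 0 among those (would change 0->1): 1 9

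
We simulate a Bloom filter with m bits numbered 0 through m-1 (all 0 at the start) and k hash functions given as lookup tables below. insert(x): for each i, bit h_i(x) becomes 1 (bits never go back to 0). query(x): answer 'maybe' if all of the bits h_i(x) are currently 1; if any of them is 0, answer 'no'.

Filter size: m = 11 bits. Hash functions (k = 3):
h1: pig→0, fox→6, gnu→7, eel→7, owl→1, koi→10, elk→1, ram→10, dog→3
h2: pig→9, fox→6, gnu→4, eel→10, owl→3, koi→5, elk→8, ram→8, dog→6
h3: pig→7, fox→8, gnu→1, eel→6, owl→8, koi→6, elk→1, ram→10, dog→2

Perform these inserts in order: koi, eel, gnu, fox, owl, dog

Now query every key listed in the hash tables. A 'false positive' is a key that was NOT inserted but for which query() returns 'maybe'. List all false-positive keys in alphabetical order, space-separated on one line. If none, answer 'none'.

Start: bits=00000000000
After insert 'koi': sets bits 5 6 10 -> bits=00000110001
After insert 'eel': sets bits 6 7 10 -> bits=00000111001
After insert 'gnu': sets bits 1 4 7 -> bits=01001111001
After insert 'fox': sets bits 6 8 -> bits=01001111101
After insert 'owl': sets bits 1 3 8 -> bits=01011111101
After insert 'dog': sets bits 2 3 6 -> bits=01111111101
Not inserted: elk pig ram — query each against bits=01111111101:
query elk: checks bit1=1, bit8=1 (all 1) -> maybe => FALSE POSITIVE
query pig: checks bit0=0, bit7=1, bit9=0 (has a 0) -> no => not a false positive
query ram: checks bit8=1, bit10=1 (all 1) -> maybe => FALSE POSITIVE
False positives (alphabetical): elk ram

Answer: elk ram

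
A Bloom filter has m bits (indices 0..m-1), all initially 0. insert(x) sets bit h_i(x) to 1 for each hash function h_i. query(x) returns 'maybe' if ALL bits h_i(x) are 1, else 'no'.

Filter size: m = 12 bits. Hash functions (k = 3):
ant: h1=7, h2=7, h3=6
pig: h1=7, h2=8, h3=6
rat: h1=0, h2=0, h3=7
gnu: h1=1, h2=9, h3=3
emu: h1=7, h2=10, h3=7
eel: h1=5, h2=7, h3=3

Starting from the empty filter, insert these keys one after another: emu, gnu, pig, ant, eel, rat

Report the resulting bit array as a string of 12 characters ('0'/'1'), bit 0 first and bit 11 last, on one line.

Start: bits=000000000000
After insert 'emu': sets bits 7 10 -> bits=000000010010
After insert 'gnu': sets bits 1 3 9 -> bits=010100010110
After insert 'pig': sets bits 6 7 8 -> bits=010100111110
After insert 'ant': sets bits 6 7 -> bits=010100111110
After insert 'eel': sets bits 3 5 7 -> bits=010101111110
After insert 'rat': sets bits 0 7 -> bits=110101111110

Answer: 110101111110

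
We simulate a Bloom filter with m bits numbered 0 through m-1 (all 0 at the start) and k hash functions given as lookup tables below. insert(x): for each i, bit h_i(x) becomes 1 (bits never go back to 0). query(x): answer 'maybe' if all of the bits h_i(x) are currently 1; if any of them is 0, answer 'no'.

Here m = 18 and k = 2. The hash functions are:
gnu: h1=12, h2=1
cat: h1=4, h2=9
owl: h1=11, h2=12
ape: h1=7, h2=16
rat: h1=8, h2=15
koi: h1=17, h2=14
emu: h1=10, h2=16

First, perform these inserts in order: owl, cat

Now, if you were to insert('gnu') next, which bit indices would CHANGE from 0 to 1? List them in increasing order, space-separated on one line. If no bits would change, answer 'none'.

Answer: 1

Derivation:
Start: bits=000000000000000000
After insert 'owl': sets bits 11 12 -> bits=000000000001100000
After insert 'cat': sets bits 4 9 -> bits=000010000101100000
insert 'gnu' would touch bits 1 12; currently bit1=0, bit12=1
Bits that are 0 among those (would change 0->1): 1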